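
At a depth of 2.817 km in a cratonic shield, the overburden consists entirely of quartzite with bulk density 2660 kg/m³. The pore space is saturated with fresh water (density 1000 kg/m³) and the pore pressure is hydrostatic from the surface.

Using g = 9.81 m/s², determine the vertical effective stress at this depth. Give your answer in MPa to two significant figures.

46 MPa

Overburden (lithostatic) stress σ_v:
quartzite: 2660 kg/m³ × 9.81 m/s² × 2817 m = 7.351×10^7 Pa = 73.51 MPa
Pore pressure P_p = 1000 kg/m³ × 9.81 m/s² × 2817 m = 2.763×10^7 Pa = 27.63 MPa
Effective stress σ' = σ_v − P_p = 73.51 − 27.63 = 45.874 MPa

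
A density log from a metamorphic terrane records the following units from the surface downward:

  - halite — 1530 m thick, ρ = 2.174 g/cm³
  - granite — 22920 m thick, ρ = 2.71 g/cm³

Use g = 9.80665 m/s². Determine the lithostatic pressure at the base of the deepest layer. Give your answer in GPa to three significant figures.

halite: 2174 kg/m³ × 9.80665 m/s² × 1530 m = 3.262×10^7 Pa = 0.03262 GPa
granite: 2710 kg/m³ × 9.80665 m/s² × 22920 m = 6.091×10^8 Pa = 0.6091 GPa
Total = 0.03262 + 0.6091 = 0.64174 GPa

0.642 GPa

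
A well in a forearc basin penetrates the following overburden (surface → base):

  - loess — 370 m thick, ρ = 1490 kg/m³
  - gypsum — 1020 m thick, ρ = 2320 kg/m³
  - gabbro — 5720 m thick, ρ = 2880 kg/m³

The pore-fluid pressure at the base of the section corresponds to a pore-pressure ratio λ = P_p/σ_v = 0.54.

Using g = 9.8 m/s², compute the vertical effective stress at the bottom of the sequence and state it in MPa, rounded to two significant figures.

Overburden (lithostatic) stress σ_v:
loess: 1490 kg/m³ × 9.8 m/s² × 370 m = 5.403×10^6 Pa = 5.403 MPa
gypsum: 2320 kg/m³ × 9.8 m/s² × 1020 m = 2.319×10^7 Pa = 23.19 MPa
gabbro: 2880 kg/m³ × 9.8 m/s² × 5720 m = 1.614×10^8 Pa = 161.4 MPa
Total = 5.403 + 23.19 + 161.4 = 190.03 MPa
Pore pressure P_p = λ·σ_v = 0.54 × 190.0 MPa = 102.6 MPa
Effective stress σ' = σ_v − P_p = 190.0 − 102.6 = 87.416 MPa

87 MPa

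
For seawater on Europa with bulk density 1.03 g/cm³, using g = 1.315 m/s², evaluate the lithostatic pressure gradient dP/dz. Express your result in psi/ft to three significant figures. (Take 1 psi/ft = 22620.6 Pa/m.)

dP/dz = ρg = 1030 kg/m³ × 1.315 m/s² = 1354.5 Pa/m
= 1354.5 Pa/m × (1 psi/ft / 22621 Pa/m) = 0.059877 psi/ft

0.0599 psi/ft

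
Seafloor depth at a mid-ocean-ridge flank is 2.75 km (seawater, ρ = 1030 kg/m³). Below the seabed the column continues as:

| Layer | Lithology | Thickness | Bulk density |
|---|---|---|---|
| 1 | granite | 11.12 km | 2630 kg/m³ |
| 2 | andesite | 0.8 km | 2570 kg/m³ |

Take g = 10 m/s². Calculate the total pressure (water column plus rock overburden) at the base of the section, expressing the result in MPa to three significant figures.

seawater: 1030 kg/m³ × 10 m/s² × 2750 m = 2.833×10^7 Pa = 28.32 MPa
granite: 2630 kg/m³ × 10 m/s² × 11120 m = 2.925×10^8 Pa = 292.5 MPa
andesite: 2570 kg/m³ × 10 m/s² × 800 m = 2.056×10^7 Pa = 20.56 MPa
Total = 28.32 + 292.5 + 20.56 = 341.34 MPa

341 MPa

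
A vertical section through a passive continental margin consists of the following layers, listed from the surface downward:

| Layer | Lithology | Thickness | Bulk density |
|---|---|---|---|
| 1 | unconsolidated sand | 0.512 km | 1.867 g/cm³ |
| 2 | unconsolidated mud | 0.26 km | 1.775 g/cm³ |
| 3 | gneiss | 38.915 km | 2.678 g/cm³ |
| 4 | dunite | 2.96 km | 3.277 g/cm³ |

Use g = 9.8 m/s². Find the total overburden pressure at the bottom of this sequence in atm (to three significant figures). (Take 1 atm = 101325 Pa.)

unconsolidated sand: 1867 kg/m³ × 9.8 m/s² × 512 m = 9.368×10^6 Pa = 92.45 atm
unconsolidated mud: 1775 kg/m³ × 9.8 m/s² × 260 m = 4.523×10^6 Pa = 44.64 atm
gneiss: 2678 kg/m³ × 9.8 m/s² × 38915 m = 1.021×10^9 Pa = 10079 atm
dunite: 3277 kg/m³ × 9.8 m/s² × 2960 m = 9.506×10^7 Pa = 938.2 atm
Total = 92.45 + 44.64 + 10079 + 938.2 = 11155 atm

11200 atm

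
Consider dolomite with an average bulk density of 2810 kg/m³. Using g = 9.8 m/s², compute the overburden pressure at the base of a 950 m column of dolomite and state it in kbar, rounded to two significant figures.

dolomite: 2810 kg/m³ × 9.8 m/s² × 950 m = 2.616×10^7 Pa = 0.2616 kbar

0.26 kbar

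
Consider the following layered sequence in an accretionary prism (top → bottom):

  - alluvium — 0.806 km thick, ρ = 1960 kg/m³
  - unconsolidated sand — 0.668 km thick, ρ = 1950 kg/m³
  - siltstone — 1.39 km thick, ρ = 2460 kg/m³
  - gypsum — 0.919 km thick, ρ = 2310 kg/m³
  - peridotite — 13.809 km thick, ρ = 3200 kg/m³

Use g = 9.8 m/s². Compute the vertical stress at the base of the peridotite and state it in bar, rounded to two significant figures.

5200 bar

alluvium: 1960 kg/m³ × 9.8 m/s² × 806 m = 1.548×10^7 Pa = 154.8 bar
unconsolidated sand: 1950 kg/m³ × 9.8 m/s² × 668 m = 1.277×10^7 Pa = 127.7 bar
siltstone: 2460 kg/m³ × 9.8 m/s² × 1390 m = 3.351×10^7 Pa = 335.1 bar
gypsum: 2310 kg/m³ × 9.8 m/s² × 919 m = 2.080×10^7 Pa = 208.0 bar
peridotite: 3200 kg/m³ × 9.8 m/s² × 13809 m = 4.331×10^8 Pa = 4331 bar
Total = 154.8 + 127.7 + 335.1 + 208.0 + 4331 = 5156.1 bar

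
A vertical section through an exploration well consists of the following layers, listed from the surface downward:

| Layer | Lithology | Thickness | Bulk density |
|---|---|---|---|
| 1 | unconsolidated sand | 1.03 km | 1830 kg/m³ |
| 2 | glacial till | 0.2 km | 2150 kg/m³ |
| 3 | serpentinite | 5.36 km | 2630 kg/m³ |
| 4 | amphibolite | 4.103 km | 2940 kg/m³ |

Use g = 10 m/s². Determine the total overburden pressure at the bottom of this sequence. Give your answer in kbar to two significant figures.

unconsolidated sand: 1830 kg/m³ × 10 m/s² × 1030 m = 1.885×10^7 Pa = 0.1885 kbar
glacial till: 2150 kg/m³ × 10 m/s² × 200 m = 4.300×10^6 Pa = 0.04300 kbar
serpentinite: 2630 kg/m³ × 10 m/s² × 5360 m = 1.410×10^8 Pa = 1.410 kbar
amphibolite: 2940 kg/m³ × 10 m/s² × 4103 m = 1.206×10^8 Pa = 1.206 kbar
Total = 0.1885 + 0.04300 + 1.410 + 1.206 = 2.8475 kbar

2.8 kbar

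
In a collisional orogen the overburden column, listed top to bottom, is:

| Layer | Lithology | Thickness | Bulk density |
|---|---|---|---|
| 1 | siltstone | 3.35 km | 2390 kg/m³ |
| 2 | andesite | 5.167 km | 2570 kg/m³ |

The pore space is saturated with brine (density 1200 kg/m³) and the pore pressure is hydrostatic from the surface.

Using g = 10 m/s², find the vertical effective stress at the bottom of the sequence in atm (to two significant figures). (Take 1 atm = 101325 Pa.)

Overburden (lithostatic) stress σ_v:
siltstone: 2390 kg/m³ × 10 m/s² × 3350 m = 8.007×10^7 Pa = 80.06 MPa
andesite: 2570 kg/m³ × 10 m/s² × 5167 m = 1.328×10^8 Pa = 132.8 MPa
Total = 80.06 + 132.8 = 212.86 MPa
Pore pressure P_p = 1200 kg/m³ × 10 m/s² × 8517 m = 1.022×10^8 Pa = 102.2 MPa
Effective stress σ' = σ_v − P_p = 212.9 − 102.2 = 110.65 MPa = 1092.1 atm

1100 atm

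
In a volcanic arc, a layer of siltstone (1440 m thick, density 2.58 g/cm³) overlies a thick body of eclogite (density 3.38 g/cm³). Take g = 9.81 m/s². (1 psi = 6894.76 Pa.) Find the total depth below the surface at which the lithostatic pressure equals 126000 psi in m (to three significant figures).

26500 m

Pressure at base of upper layers: 2580×9.81×1440 = 3.645×10^7 Pa = 5286 psi
Remaining pressure to be supplied by eclogite: 8.687×10^8 − 3.645×10^7 = 8.323×10^8 Pa
Additional depth in eclogite = 8.323×10^8 Pa / (3380 kg/m³ × 9.81 m/s²) = 25101 m
Total depth = 1440 m + 25101 m = 26541 m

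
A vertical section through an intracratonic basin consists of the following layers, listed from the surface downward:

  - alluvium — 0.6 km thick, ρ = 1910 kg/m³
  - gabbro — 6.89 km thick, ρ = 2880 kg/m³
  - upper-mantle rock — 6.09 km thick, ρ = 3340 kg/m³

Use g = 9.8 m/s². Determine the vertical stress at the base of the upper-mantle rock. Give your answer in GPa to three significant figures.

alluvium: 1910 kg/m³ × 9.8 m/s² × 600 m = 1.123×10^7 Pa = 0.01123 GPa
gabbro: 2880 kg/m³ × 9.8 m/s² × 6890 m = 1.945×10^8 Pa = 0.1945 GPa
upper-mantle rock: 3340 kg/m³ × 9.8 m/s² × 6090 m = 1.993×10^8 Pa = 0.1993 GPa
Total = 0.01123 + 0.1945 + 0.1993 = 0.40503 GPa

0.405 GPa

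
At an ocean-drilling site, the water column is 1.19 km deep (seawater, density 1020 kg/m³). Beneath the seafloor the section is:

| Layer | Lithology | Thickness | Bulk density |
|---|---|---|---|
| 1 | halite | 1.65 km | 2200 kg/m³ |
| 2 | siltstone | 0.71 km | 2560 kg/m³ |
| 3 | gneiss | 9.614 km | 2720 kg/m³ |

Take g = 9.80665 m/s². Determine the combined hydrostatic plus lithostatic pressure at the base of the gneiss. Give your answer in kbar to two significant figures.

seawater: 1020 kg/m³ × 9.80665 m/s² × 1190 m = 1.190×10^7 Pa = 0.1190 kbar
halite: 2200 kg/m³ × 9.80665 m/s² × 1650 m = 3.560×10^7 Pa = 0.3560 kbar
siltstone: 2560 kg/m³ × 9.80665 m/s² × 710 m = 1.782×10^7 Pa = 0.1782 kbar
gneiss: 2720 kg/m³ × 9.80665 m/s² × 9614 m = 2.564×10^8 Pa = 2.564 kbar
Total = 0.1190 + 0.3560 + 0.1782 + 2.564 = 3.2177 kbar

3.2 kbar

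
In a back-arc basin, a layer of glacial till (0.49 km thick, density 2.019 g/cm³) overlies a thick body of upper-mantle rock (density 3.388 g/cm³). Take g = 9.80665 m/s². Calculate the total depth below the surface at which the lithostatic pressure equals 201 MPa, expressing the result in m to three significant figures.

6250 m

Pressure at base of upper layers: 2019×9.80665×490 = 9.702×10^6 Pa = 9.702 MPa
Remaining pressure to be supplied by upper-mantle rock: 2.010×10^8 − 9.702×10^6 = 1.913×10^8 Pa
Additional depth in upper-mantle rock = 1.913×10^8 Pa / (3388 kg/m³ × 9.80665 m/s²) = 5757.7 m
Total depth = 490 m + 5757.7 m = 6247.7 m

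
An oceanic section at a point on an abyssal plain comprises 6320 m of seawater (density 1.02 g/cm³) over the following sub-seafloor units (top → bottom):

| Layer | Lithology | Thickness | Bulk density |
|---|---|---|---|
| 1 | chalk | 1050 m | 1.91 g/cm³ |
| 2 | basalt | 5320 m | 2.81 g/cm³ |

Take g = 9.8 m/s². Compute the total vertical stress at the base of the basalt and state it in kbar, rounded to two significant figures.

seawater: 1020 kg/m³ × 9.8 m/s² × 6320 m = 6.317×10^7 Pa = 0.6317 kbar
chalk: 1910 kg/m³ × 9.8 m/s² × 1050 m = 1.965×10^7 Pa = 0.1965 kbar
basalt: 2810 kg/m³ × 9.8 m/s² × 5320 m = 1.465×10^8 Pa = 1.465 kbar
Total = 0.6317 + 0.1965 + 1.465 = 2.2933 kbar

2.3 kbar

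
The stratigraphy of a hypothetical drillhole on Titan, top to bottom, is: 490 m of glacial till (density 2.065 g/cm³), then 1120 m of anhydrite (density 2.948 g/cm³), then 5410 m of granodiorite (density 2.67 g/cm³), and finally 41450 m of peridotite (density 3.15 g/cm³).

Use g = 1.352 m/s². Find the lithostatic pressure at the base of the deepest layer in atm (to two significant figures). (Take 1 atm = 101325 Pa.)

2000 atm

glacial till: 2065 kg/m³ × 1.352 m/s² × 490 m = 1.368×10^6 Pa = 13.50 atm
anhydrite: 2948 kg/m³ × 1.352 m/s² × 1120 m = 4.464×10^6 Pa = 44.06 atm
granodiorite: 2670 kg/m³ × 1.352 m/s² × 5410 m = 1.953×10^7 Pa = 192.7 atm
peridotite: 3150 kg/m³ × 1.352 m/s² × 41450 m = 1.765×10^8 Pa = 1742 atm
Total = 13.50 + 44.06 + 192.7 + 1742 = 1992.5 atm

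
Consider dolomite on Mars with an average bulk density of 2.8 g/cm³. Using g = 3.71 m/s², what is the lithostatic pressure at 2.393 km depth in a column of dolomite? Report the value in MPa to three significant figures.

24.9 MPa

dolomite: 2800 kg/m³ × 3.71 m/s² × 2393 m = 2.486×10^7 Pa = 24.86 MPa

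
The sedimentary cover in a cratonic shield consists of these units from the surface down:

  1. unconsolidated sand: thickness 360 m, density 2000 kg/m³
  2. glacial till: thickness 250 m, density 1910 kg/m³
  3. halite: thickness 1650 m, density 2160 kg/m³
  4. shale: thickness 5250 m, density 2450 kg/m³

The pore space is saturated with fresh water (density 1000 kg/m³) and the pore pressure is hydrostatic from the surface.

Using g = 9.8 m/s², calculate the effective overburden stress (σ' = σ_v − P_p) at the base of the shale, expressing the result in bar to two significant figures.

990 bar

Overburden (lithostatic) stress σ_v:
unconsolidated sand: 2000 kg/m³ × 9.8 m/s² × 360 m = 7.056×10^6 Pa = 7.056 MPa
glacial till: 1910 kg/m³ × 9.8 m/s² × 250 m = 4.679×10^6 Pa = 4.679 MPa
halite: 2160 kg/m³ × 9.8 m/s² × 1650 m = 3.493×10^7 Pa = 34.93 MPa
shale: 2450 kg/m³ × 9.8 m/s² × 5250 m = 1.261×10^8 Pa = 126.1 MPa
Total = 7.056 + 4.679 + 34.93 + 126.1 = 172.72 MPa
Pore pressure P_p = 1000 kg/m³ × 9.8 m/s² × 7510 m = 7.360×10^7 Pa = 73.60 MPa
Effective stress σ' = σ_v − P_p = 172.7 − 73.60 = 99.117 MPa = 991.17 bar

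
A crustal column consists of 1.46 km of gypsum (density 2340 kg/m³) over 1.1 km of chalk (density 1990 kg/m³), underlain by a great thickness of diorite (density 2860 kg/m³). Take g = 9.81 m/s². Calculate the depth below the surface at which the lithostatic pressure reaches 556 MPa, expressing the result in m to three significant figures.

Pressure at base of upper layers: 2340×9.81×1460 + 1990×9.81×1100 = 5.499×10^7 Pa = 54.99 MPa
Remaining pressure to be supplied by diorite: 5.560×10^8 − 5.499×10^7 = 5.010×10^8 Pa
Additional depth in diorite = 5.010×10^8 Pa / (2860 kg/m³ × 9.81 m/s²) = 17857 m
Total depth = 2560 m + 17857 m = 20417 m

20400 m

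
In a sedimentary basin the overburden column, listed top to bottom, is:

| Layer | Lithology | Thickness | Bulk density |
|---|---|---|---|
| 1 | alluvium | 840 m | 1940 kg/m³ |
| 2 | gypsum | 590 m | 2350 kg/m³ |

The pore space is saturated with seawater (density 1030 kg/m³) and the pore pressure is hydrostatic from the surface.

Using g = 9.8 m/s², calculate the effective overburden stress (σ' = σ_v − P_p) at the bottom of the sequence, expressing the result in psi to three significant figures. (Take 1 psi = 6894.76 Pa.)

Overburden (lithostatic) stress σ_v:
alluvium: 1940 kg/m³ × 9.8 m/s² × 840 m = 1.597×10^7 Pa = 15.97 MPa
gypsum: 2350 kg/m³ × 9.8 m/s² × 590 m = 1.359×10^7 Pa = 13.59 MPa
Total = 15.97 + 13.59 = 29.558 MPa
Pore pressure P_p = 1030 kg/m³ × 9.8 m/s² × 1430 m = 1.443×10^7 Pa = 14.43 MPa
Effective stress σ' = σ_v − P_p = 29.56 − 14.43 = 15.123 MPa = 2193.5 psi

2190 psi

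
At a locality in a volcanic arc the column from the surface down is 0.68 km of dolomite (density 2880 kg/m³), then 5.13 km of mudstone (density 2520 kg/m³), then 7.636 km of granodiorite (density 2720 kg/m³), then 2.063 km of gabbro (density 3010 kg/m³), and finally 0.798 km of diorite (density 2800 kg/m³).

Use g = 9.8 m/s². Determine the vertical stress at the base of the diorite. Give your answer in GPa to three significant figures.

dolomite: 2880 kg/m³ × 9.8 m/s² × 680 m = 1.919×10^7 Pa = 0.01919 GPa
mudstone: 2520 kg/m³ × 9.8 m/s² × 5130 m = 1.267×10^8 Pa = 0.1267 GPa
granodiorite: 2720 kg/m³ × 9.8 m/s² × 7636 m = 2.035×10^8 Pa = 0.2035 GPa
gabbro: 3010 kg/m³ × 9.8 m/s² × 2063 m = 6.085×10^7 Pa = 0.06085 GPa
diorite: 2800 kg/m³ × 9.8 m/s² × 798 m = 2.190×10^7 Pa = 0.02190 GPa
Total = 0.01919 + 0.1267 + 0.2035 + 0.06085 + 0.02190 = 0.43218 GPa

0.432 GPa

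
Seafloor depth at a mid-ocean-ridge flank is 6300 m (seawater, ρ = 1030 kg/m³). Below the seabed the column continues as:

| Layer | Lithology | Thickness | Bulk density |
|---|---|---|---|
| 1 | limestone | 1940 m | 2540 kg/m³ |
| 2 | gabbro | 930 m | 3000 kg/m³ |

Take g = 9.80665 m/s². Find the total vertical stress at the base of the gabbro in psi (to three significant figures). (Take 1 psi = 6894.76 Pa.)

seawater: 1030 kg/m³ × 9.80665 m/s² × 6300 m = 6.364×10^7 Pa = 9230 psi
limestone: 2540 kg/m³ × 9.80665 m/s² × 1940 m = 4.832×10^7 Pa = 7009 psi
gabbro: 3000 kg/m³ × 9.80665 m/s² × 930 m = 2.736×10^7 Pa = 3968 psi
Total = 9230 + 7009 + 3968 = 20207 psi

20200 psi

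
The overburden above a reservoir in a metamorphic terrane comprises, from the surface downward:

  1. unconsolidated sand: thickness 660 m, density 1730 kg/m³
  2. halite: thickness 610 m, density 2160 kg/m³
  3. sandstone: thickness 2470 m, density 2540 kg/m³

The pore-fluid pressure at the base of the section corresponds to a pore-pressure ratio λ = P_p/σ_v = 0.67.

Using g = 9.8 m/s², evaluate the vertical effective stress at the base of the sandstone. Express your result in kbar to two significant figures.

0.28 kbar

Overburden (lithostatic) stress σ_v:
unconsolidated sand: 1730 kg/m³ × 9.8 m/s² × 660 m = 1.119×10^7 Pa = 11.19 MPa
halite: 2160 kg/m³ × 9.8 m/s² × 610 m = 1.291×10^7 Pa = 12.91 MPa
sandstone: 2540 kg/m³ × 9.8 m/s² × 2470 m = 6.148×10^7 Pa = 61.48 MPa
Total = 11.19 + 12.91 + 61.48 = 85.585 MPa
Pore pressure P_p = λ·σ_v = 0.67 × 85.59 MPa = 57.34 MPa
Effective stress σ' = σ_v − P_p = 85.59 − 57.34 = 28.243 MPa = 0.28243 kbar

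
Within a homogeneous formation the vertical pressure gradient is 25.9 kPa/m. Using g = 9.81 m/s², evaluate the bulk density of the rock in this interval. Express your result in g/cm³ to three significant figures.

2.64 g/cm³

ρ = (dP/dz)/g = 25.9 kPa/m / 9.81 m/s² = 25900 Pa/m / 9.81 m/s² = 2640.2 kg/m³
= 2.640 g/cm³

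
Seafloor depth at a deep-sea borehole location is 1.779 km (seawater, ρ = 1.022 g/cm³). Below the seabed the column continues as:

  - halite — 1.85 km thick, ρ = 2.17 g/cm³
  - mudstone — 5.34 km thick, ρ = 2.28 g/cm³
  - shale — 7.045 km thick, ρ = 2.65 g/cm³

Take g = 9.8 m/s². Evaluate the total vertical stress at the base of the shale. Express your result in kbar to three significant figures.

3.59 kbar

seawater: 1022 kg/m³ × 9.8 m/s² × 1779 m = 1.782×10^7 Pa = 0.1782 kbar
halite: 2170 kg/m³ × 9.8 m/s² × 1850 m = 3.934×10^7 Pa = 0.3934 kbar
mudstone: 2280 kg/m³ × 9.8 m/s² × 5340 m = 1.193×10^8 Pa = 1.193 kbar
shale: 2650 kg/m³ × 9.8 m/s² × 7045 m = 1.830×10^8 Pa = 1.830 kbar
Total = 0.1782 + 0.3934 + 1.193 + 1.830 = 3.5944 kbar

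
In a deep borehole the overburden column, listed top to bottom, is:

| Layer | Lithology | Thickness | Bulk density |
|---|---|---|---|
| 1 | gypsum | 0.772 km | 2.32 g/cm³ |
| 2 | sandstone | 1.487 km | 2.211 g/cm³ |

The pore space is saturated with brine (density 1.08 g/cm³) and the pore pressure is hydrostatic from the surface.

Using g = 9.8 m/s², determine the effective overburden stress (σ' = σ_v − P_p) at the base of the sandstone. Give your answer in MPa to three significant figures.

Overburden (lithostatic) stress σ_v:
gypsum: 2320 kg/m³ × 9.8 m/s² × 772 m = 1.755×10^7 Pa = 17.55 MPa
sandstone: 2211 kg/m³ × 9.8 m/s² × 1487 m = 3.222×10^7 Pa = 32.22 MPa
Total = 17.55 + 32.22 = 49.772 MPa
Pore pressure P_p = 1080 kg/m³ × 9.8 m/s² × 2259 m = 2.391×10^7 Pa = 23.91 MPa
Effective stress σ' = σ_v − P_p = 49.77 − 23.91 = 25.863 MPa

25.9 MPa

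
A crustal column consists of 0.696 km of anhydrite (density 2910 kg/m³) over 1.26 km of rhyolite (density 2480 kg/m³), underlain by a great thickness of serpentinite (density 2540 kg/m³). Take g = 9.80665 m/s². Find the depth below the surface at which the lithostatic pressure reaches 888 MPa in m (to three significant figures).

35600 m

Pressure at base of upper layers: 2910×9.80665×696 + 2480×9.80665×1260 = 5.051×10^7 Pa = 50.51 MPa
Remaining pressure to be supplied by serpentinite: 8.880×10^8 − 5.051×10^7 = 8.375×10^8 Pa
Additional depth in serpentinite = 8.375×10^8 Pa / (2540 kg/m³ × 9.80665 m/s²) = 33622 m
Total depth = 1956 m + 33622 m = 35578 m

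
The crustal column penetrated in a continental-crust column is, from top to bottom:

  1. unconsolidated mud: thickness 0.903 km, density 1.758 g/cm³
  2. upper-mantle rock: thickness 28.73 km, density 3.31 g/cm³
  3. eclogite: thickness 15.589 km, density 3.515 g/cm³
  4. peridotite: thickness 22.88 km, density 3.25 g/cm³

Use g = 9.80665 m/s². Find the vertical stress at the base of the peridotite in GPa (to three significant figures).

unconsolidated mud: 1758 kg/m³ × 9.80665 m/s² × 903 m = 1.557×10^7 Pa = 0.01557 GPa
upper-mantle rock: 3310 kg/m³ × 9.80665 m/s² × 28730 m = 9.326×10^8 Pa = 0.9326 GPa
eclogite: 3515 kg/m³ × 9.80665 m/s² × 15589 m = 5.374×10^8 Pa = 0.5374 GPa
peridotite: 3250 kg/m³ × 9.80665 m/s² × 22880 m = 7.292×10^8 Pa = 0.7292 GPa
Total = 0.01557 + 0.9326 + 0.5374 + 0.7292 = 2.2147 GPa

2.21 GPa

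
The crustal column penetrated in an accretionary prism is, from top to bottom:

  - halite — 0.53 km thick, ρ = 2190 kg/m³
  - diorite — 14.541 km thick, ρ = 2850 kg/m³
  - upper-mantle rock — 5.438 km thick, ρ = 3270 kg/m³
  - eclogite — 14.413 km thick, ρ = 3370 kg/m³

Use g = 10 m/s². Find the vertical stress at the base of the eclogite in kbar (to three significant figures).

halite: 2190 kg/m³ × 10 m/s² × 530 m = 1.161×10^7 Pa = 0.1161 kbar
diorite: 2850 kg/m³ × 10 m/s² × 14541 m = 4.144×10^8 Pa = 4.144 kbar
upper-mantle rock: 3270 kg/m³ × 10 m/s² × 5438 m = 1.778×10^8 Pa = 1.778 kbar
eclogite: 3370 kg/m³ × 10 m/s² × 14413 m = 4.857×10^8 Pa = 4.857 kbar
Total = 0.1161 + 4.144 + 1.778 + 4.857 = 10.896 kbar

10.9 kbar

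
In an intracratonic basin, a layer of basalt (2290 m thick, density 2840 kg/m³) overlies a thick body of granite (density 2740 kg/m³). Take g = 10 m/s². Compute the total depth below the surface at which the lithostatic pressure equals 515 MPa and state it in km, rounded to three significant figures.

Pressure at base of upper layers: 2840×10×2290 = 6.504×10^7 Pa = 65.04 MPa
Remaining pressure to be supplied by granite: 5.150×10^8 − 6.504×10^7 = 4.500×10^8 Pa
Additional depth in granite = 4.500×10^8 Pa / (2740 kg/m³ × 10 m/s²) = 16422 m
Total depth = 2290 m + 16422 m = 18712 m
= 18.712 km

18.7 km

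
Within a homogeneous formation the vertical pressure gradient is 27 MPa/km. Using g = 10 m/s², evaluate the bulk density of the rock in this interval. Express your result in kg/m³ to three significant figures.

2700 kg/m³

ρ = (dP/dz)/g = 27 MPa/km / 10 m/s² = 27000 Pa/m / 10 m/s² = 2700.0 kg/m³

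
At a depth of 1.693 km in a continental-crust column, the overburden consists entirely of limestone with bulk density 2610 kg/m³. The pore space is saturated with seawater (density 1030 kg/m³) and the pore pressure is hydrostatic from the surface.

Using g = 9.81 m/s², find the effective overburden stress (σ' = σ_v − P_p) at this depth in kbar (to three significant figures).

Overburden (lithostatic) stress σ_v:
limestone: 2610 kg/m³ × 9.81 m/s² × 1693 m = 4.335×10^7 Pa = 43.35 MPa
Pore pressure P_p = 1030 kg/m³ × 9.81 m/s² × 1693 m = 1.711×10^7 Pa = 17.11 MPa
Effective stress σ' = σ_v − P_p = 43.35 − 17.11 = 26.241 MPa = 0.26241 kbar

0.262 kbar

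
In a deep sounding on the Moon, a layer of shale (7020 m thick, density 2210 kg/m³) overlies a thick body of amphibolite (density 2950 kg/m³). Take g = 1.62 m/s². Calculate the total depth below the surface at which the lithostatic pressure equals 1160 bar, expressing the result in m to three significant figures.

26000 m

Pressure at base of upper layers: 2210×1.62×7020 = 2.513×10^7 Pa = 251.3 bar
Remaining pressure to be supplied by amphibolite: 1.160×10^8 − 2.513×10^7 = 9.087×10^7 Pa
Additional depth in amphibolite = 9.087×10^7 Pa / (2950 kg/m³ × 1.62 m/s²) = 19014 m
Total depth = 7020 m + 19014 m = 26034 m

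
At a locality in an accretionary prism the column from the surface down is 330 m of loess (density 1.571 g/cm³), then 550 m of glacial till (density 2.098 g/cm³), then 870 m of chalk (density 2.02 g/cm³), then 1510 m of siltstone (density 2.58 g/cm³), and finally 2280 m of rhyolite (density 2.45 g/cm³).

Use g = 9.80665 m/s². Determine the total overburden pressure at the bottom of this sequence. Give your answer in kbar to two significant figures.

1.3 kbar

loess: 1571 kg/m³ × 9.80665 m/s² × 330 m = 5.084×10^6 Pa = 0.05084 kbar
glacial till: 2098 kg/m³ × 9.80665 m/s² × 550 m = 1.132×10^7 Pa = 0.1132 kbar
chalk: 2020 kg/m³ × 9.80665 m/s² × 870 m = 1.723×10^7 Pa = 0.1723 kbar
siltstone: 2580 kg/m³ × 9.80665 m/s² × 1510 m = 3.820×10^7 Pa = 0.3820 kbar
rhyolite: 2450 kg/m³ × 9.80665 m/s² × 2280 m = 5.478×10^7 Pa = 0.5478 kbar
Total = 0.05084 + 0.1132 + 0.1723 + 0.3820 + 0.5478 = 1.2662 kbar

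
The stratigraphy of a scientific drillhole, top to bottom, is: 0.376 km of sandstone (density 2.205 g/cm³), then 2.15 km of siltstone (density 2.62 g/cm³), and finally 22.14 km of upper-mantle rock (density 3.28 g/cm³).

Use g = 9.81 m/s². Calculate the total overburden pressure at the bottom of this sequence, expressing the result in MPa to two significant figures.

780 MPa

sandstone: 2205 kg/m³ × 9.81 m/s² × 376 m = 8.133×10^6 Pa = 8.133 MPa
siltstone: 2620 kg/m³ × 9.81 m/s² × 2150 m = 5.526×10^7 Pa = 55.26 MPa
upper-mantle rock: 3280 kg/m³ × 9.81 m/s² × 22140 m = 7.124×10^8 Pa = 712.4 MPa
Total = 8.133 + 55.26 + 712.4 = 775.79 MPa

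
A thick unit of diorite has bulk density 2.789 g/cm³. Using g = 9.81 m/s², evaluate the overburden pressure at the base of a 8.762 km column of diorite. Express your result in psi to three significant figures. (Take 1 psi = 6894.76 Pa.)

diorite: 2789 kg/m³ × 9.81 m/s² × 8762 m = 2.397×10^8 Pa = 34770 psi

34800 psi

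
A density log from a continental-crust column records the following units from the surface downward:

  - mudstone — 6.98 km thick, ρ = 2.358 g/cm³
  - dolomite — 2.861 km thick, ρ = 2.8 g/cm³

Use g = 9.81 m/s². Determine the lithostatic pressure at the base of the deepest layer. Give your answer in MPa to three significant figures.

240 MPa

mudstone: 2358 kg/m³ × 9.81 m/s² × 6980 m = 1.615×10^8 Pa = 161.5 MPa
dolomite: 2800 kg/m³ × 9.81 m/s² × 2861 m = 7.859×10^7 Pa = 78.59 MPa
Total = 161.5 + 78.59 = 240.05 MPa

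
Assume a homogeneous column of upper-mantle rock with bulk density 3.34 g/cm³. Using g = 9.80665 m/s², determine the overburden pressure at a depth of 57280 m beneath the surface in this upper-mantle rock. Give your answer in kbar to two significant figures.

19 kbar

upper-mantle rock: 3340 kg/m³ × 9.80665 m/s² × 57280 m = 1.876×10^9 Pa = 18.76 kbar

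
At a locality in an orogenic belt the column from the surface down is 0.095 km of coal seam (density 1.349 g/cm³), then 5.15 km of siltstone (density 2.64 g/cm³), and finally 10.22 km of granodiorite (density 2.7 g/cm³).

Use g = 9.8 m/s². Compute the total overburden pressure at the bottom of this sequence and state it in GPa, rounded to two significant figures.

0.40 GPa

coal seam: 1349 kg/m³ × 9.8 m/s² × 95 m = 1.256×10^6 Pa = 1.256×10^-3 GPa
siltstone: 2640 kg/m³ × 9.8 m/s² × 5150 m = 1.332×10^8 Pa = 0.1332 GPa
granodiorite: 2700 kg/m³ × 9.8 m/s² × 10220 m = 2.704×10^8 Pa = 0.2704 GPa
Total = 1.256×10^-3 + 0.1332 + 0.2704 = 0.40492 GPa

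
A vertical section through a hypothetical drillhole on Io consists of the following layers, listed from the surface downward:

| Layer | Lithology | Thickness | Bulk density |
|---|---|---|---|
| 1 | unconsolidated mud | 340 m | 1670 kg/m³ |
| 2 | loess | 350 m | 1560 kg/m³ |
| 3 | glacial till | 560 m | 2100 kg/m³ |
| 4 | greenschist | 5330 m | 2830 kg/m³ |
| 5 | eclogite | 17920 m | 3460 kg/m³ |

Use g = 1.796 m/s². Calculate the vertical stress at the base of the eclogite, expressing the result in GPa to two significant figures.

0.14 GPa

unconsolidated mud: 1670 kg/m³ × 1.796 m/s² × 340 m = 1.020×10^6 Pa = 1.020×10^-3 GPa
loess: 1560 kg/m³ × 1.796 m/s² × 350 m = 9.806×10^5 Pa = 9.806×10^-4 GPa
glacial till: 2100 kg/m³ × 1.796 m/s² × 560 m = 2.112×10^6 Pa = 2.112×10^-3 GPa
greenschist: 2830 kg/m³ × 1.796 m/s² × 5330 m = 2.709×10^7 Pa = 0.02709 GPa
eclogite: 3460 kg/m³ × 1.796 m/s² × 17920 m = 1.114×10^8 Pa = 0.1114 GPa
Total = 1.020×10^-3 + 9.806×10^-4 + 2.112×10^-3 + 0.02709 + 0.1114 = 0.14256 GPa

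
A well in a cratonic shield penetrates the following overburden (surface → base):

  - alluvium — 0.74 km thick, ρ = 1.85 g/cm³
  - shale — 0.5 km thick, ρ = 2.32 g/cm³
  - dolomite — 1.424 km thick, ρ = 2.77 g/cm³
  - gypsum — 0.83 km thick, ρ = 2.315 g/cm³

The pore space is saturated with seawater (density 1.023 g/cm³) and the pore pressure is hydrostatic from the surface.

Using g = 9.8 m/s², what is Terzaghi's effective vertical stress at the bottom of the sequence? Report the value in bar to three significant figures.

Overburden (lithostatic) stress σ_v:
alluvium: 1850 kg/m³ × 9.8 m/s² × 740 m = 1.342×10^7 Pa = 13.42 MPa
shale: 2320 kg/m³ × 9.8 m/s² × 500 m = 1.137×10^7 Pa = 11.37 MPa
dolomite: 2770 kg/m³ × 9.8 m/s² × 1424 m = 3.866×10^7 Pa = 38.66 MPa
gypsum: 2315 kg/m³ × 9.8 m/s² × 830 m = 1.883×10^7 Pa = 18.83 MPa
Total = 13.42 + 11.37 + 38.66 + 18.83 = 82.270 MPa
Pore pressure P_p = 1023 kg/m³ × 9.8 m/s² × 3494 m = 3.503×10^7 Pa = 35.03 MPa
Effective stress σ' = σ_v − P_p = 82.27 − 35.03 = 47.242 MPa = 472.42 bar

472 bar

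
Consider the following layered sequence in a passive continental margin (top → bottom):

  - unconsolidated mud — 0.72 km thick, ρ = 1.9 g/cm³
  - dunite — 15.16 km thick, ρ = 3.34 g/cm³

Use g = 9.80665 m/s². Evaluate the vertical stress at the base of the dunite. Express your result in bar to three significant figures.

5100 bar

unconsolidated mud: 1900 kg/m³ × 9.80665 m/s² × 720 m = 1.342×10^7 Pa = 134.2 bar
dunite: 3340 kg/m³ × 9.80665 m/s² × 15160 m = 4.966×10^8 Pa = 4966 bar
Total = 134.2 + 4966 = 5099.7 bar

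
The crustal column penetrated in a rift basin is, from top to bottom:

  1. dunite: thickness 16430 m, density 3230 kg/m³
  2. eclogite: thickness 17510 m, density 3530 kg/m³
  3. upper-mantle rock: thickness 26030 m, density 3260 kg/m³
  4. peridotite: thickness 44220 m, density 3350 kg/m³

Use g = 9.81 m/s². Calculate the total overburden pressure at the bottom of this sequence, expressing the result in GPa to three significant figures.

dunite: 3230 kg/m³ × 9.81 m/s² × 16430 m = 5.206×10^8 Pa = 0.5206 GPa
eclogite: 3530 kg/m³ × 9.81 m/s² × 17510 m = 6.064×10^8 Pa = 0.6064 GPa
upper-mantle rock: 3260 kg/m³ × 9.81 m/s² × 26030 m = 8.325×10^8 Pa = 0.8325 GPa
peridotite: 3350 kg/m³ × 9.81 m/s² × 44220 m = 1.453×10^9 Pa = 1.453 GPa
Total = 0.5206 + 0.6064 + 0.8325 + 1.453 = 3.4126 GPa

3.41 GPa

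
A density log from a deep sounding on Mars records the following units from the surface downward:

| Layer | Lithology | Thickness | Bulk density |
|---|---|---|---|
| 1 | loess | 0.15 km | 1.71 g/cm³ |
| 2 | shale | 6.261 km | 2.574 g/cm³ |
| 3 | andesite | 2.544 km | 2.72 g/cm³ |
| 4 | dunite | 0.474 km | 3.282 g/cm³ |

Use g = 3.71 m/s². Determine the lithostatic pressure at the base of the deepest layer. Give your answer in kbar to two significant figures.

0.92 kbar

loess: 1710 kg/m³ × 3.71 m/s² × 150 m = 9.516×10^5 Pa = 9.516×10^-3 kbar
shale: 2574 kg/m³ × 3.71 m/s² × 6261 m = 5.979×10^7 Pa = 0.5979 kbar
andesite: 2720 kg/m³ × 3.71 m/s² × 2544 m = 2.567×10^7 Pa = 0.2567 kbar
dunite: 3282 kg/m³ × 3.71 m/s² × 474 m = 5.772×10^6 Pa = 0.05772 kbar
Total = 9.516×10^-3 + 0.5979 + 0.2567 + 0.05772 = 0.92185 kbar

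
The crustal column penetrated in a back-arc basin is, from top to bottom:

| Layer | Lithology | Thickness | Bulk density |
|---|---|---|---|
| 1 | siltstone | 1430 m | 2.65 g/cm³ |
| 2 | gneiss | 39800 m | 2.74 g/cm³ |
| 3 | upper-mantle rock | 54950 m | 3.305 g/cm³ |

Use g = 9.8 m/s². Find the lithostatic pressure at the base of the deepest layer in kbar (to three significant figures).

siltstone: 2650 kg/m³ × 9.8 m/s² × 1430 m = 3.714×10^7 Pa = 0.3714 kbar
gneiss: 2740 kg/m³ × 9.8 m/s² × 39800 m = 1.069×10^9 Pa = 10.69 kbar
upper-mantle rock: 3305 kg/m³ × 9.8 m/s² × 54950 m = 1.780×10^9 Pa = 17.80 kbar
Total = 0.3714 + 10.69 + 17.80 = 28.856 kbar

28.9 kbar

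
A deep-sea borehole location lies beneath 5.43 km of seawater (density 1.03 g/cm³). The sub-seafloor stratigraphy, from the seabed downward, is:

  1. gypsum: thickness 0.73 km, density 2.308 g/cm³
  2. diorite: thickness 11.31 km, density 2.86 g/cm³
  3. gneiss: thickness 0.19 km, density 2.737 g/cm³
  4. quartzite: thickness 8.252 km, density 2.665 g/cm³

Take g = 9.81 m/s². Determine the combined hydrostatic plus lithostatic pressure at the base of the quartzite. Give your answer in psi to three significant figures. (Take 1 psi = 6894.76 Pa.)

88400 psi

seawater: 1030 kg/m³ × 9.81 m/s² × 5430 m = 5.487×10^7 Pa = 7958 psi
gypsum: 2308 kg/m³ × 9.81 m/s² × 730 m = 1.653×10^7 Pa = 2397 psi
diorite: 2860 kg/m³ × 9.81 m/s² × 11310 m = 3.173×10^8 Pa = 46023 psi
gneiss: 2737 kg/m³ × 9.81 m/s² × 190 m = 5.101×10^6 Pa = 739.9 psi
quartzite: 2665 kg/m³ × 9.81 m/s² × 8252 m = 2.157×10^8 Pa = 31290 psi
Total = 7958 + 2397 + 46023 + 739.9 + 31290 = 88408 psi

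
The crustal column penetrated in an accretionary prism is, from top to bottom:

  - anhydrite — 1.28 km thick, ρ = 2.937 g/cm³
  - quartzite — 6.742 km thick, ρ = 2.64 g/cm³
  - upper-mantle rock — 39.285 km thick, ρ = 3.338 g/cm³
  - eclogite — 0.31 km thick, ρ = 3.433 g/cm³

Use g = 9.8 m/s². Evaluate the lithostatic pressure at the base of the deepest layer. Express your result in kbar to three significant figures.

anhydrite: 2937 kg/m³ × 9.8 m/s² × 1280 m = 3.684×10^7 Pa = 0.3684 kbar
quartzite: 2640 kg/m³ × 9.8 m/s² × 6742 m = 1.744×10^8 Pa = 1.744 kbar
upper-mantle rock: 3338 kg/m³ × 9.8 m/s² × 39285 m = 1.285×10^9 Pa = 12.85 kbar
eclogite: 3433 kg/m³ × 9.8 m/s² × 310 m = 1.043×10^7 Pa = 0.1043 kbar
Total = 0.3684 + 1.744 + 12.85 + 0.1043 = 15.068 kbar

15.1 kbar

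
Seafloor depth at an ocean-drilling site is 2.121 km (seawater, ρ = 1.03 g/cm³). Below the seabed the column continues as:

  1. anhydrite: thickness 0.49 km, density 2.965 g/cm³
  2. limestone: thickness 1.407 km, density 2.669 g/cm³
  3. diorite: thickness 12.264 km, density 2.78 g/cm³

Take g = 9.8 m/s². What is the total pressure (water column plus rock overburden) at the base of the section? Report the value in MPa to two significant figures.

410 MPa

seawater: 1030 kg/m³ × 9.8 m/s² × 2121 m = 2.141×10^7 Pa = 21.41 MPa
anhydrite: 2965 kg/m³ × 9.8 m/s² × 490 m = 1.424×10^7 Pa = 14.24 MPa
limestone: 2669 kg/m³ × 9.8 m/s² × 1407 m = 3.680×10^7 Pa = 36.80 MPa
diorite: 2780 kg/m³ × 9.8 m/s² × 12264 m = 3.341×10^8 Pa = 334.1 MPa
Total = 21.41 + 14.24 + 36.80 + 334.1 = 406.57 MPa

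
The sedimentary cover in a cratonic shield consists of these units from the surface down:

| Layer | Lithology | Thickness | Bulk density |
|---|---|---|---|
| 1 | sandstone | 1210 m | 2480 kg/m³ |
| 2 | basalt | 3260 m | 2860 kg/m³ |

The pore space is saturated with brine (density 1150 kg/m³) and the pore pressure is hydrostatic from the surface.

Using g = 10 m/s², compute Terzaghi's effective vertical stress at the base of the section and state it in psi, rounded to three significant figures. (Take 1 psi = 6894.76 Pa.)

Overburden (lithostatic) stress σ_v:
sandstone: 2480 kg/m³ × 10 m/s² × 1210 m = 3.001×10^7 Pa = 30.01 MPa
basalt: 2860 kg/m³ × 10 m/s² × 3260 m = 9.324×10^7 Pa = 93.24 MPa
Total = 30.01 + 93.24 = 123.24 MPa
Pore pressure P_p = 1150 kg/m³ × 10 m/s² × 4470 m = 5.141×10^7 Pa = 51.41 MPa
Effective stress σ' = σ_v − P_p = 123.2 − 51.41 = 71.839 MPa = 10419 psi

10400 psi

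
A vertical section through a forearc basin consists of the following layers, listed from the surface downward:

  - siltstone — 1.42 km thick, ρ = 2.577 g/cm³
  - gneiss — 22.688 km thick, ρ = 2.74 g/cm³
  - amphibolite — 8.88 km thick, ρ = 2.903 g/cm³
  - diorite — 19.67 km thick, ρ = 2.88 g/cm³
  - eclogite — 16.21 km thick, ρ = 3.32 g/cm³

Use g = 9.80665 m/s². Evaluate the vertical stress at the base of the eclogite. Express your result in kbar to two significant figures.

20 kbar

siltstone: 2577 kg/m³ × 9.80665 m/s² × 1420 m = 3.589×10^7 Pa = 0.3589 kbar
gneiss: 2740 kg/m³ × 9.80665 m/s² × 22688 m = 6.096×10^8 Pa = 6.096 kbar
amphibolite: 2903 kg/m³ × 9.80665 m/s² × 8880 m = 2.528×10^8 Pa = 2.528 kbar
diorite: 2880 kg/m³ × 9.80665 m/s² × 19670 m = 5.555×10^8 Pa = 5.555 kbar
eclogite: 3320 kg/m³ × 9.80665 m/s² × 16210 m = 5.278×10^8 Pa = 5.278 kbar
Total = 0.3589 + 6.096 + 2.528 + 5.555 + 5.278 = 19.816 kbar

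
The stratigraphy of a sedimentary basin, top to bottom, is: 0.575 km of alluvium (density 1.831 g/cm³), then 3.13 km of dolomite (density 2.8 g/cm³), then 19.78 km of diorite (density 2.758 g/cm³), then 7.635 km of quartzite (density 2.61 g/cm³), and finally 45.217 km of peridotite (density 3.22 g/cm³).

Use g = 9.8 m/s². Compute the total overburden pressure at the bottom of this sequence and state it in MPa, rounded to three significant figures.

alluvium: 1831 kg/m³ × 9.8 m/s² × 575 m = 1.032×10^7 Pa = 10.32 MPa
dolomite: 2800 kg/m³ × 9.8 m/s² × 3130 m = 8.589×10^7 Pa = 85.89 MPa
diorite: 2758 kg/m³ × 9.8 m/s² × 19780 m = 5.346×10^8 Pa = 534.6 MPa
quartzite: 2610 kg/m³ × 9.8 m/s² × 7635 m = 1.953×10^8 Pa = 195.3 MPa
peridotite: 3220 kg/m³ × 9.8 m/s² × 45217 m = 1.427×10^9 Pa = 1427 MPa
Total = 10.32 + 85.89 + 534.6 + 195.3 + 1427 = 2253.0 MPa

2250 MPa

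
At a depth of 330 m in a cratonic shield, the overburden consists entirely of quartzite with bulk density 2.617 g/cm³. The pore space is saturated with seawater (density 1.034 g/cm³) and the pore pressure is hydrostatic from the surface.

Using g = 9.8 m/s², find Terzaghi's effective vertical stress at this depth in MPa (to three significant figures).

5.12 MPa

Overburden (lithostatic) stress σ_v:
quartzite: 2617 kg/m³ × 9.8 m/s² × 330 m = 8.463×10^6 Pa = 8.463 MPa
Pore pressure P_p = 1034 kg/m³ × 9.8 m/s² × 330 m = 3.344×10^6 Pa = 3.344 MPa
Effective stress σ' = σ_v − P_p = 8.463 − 3.344 = 5.1194 MPa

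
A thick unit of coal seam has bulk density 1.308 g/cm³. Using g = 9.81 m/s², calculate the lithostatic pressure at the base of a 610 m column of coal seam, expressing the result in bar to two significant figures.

coal seam: 1308 kg/m³ × 9.81 m/s² × 610 m = 7.827×10^6 Pa = 78.27 bar

78 bar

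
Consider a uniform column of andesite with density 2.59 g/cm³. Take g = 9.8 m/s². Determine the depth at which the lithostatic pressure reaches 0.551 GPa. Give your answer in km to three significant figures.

21.7 km

h = P/(ρg) = 0.551 GPa / (2590 kg/m³ × 9.8 m/s²) = 5.510×10^8 Pa / 25382 Pa/m = 21708 m
= 21.708 km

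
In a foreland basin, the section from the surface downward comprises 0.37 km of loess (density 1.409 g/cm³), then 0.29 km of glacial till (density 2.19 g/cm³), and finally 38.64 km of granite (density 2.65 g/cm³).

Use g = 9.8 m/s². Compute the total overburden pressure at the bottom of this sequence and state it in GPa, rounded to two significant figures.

loess: 1409 kg/m³ × 9.8 m/s² × 370 m = 5.109×10^6 Pa = 5.109×10^-3 GPa
glacial till: 2190 kg/m³ × 9.8 m/s² × 290 m = 6.224×10^6 Pa = 6.224×10^-3 GPa
granite: 2650 kg/m³ × 9.8 m/s² × 38640 m = 1.003×10^9 Pa = 1.003 GPa
Total = 5.109×10^-3 + 6.224×10^-3 + 1.003 = 1.0148 GPa

1.0 GPa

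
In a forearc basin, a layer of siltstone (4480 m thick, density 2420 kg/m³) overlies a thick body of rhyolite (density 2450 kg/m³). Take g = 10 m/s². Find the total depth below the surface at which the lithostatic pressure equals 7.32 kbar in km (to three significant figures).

Pressure at base of upper layers: 2420×10×4480 = 1.084×10^8 Pa = 1.084 kbar
Remaining pressure to be supplied by rhyolite: 7.320×10^8 − 1.084×10^8 = 6.236×10^8 Pa
Additional depth in rhyolite = 6.236×10^8 Pa / (2450 kg/m³ × 10 m/s²) = 25452 m
Total depth = 4480 m + 25452 m = 29932 m
= 29.932 km

29.9 km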